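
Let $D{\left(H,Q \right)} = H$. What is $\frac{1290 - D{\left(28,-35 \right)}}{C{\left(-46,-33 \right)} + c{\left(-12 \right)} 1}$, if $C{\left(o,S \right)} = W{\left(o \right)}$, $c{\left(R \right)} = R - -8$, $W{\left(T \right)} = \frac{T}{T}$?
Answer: $- \frac{1262}{3} \approx -420.67$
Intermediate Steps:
$W{\left(T \right)} = 1$
$c{\left(R \right)} = 8 + R$ ($c{\left(R \right)} = R + 8 = 8 + R$)
$C{\left(o,S \right)} = 1$
$\frac{1290 - D{\left(28,-35 \right)}}{C{\left(-46,-33 \right)} + c{\left(-12 \right)} 1} = \frac{1290 - 28}{1 + \left(8 - 12\right) 1} = \frac{1290 - 28}{1 - 4} = \frac{1262}{1 - 4} = \frac{1262}{-3} = 1262 \left(- \frac{1}{3}\right) = - \frac{1262}{3}$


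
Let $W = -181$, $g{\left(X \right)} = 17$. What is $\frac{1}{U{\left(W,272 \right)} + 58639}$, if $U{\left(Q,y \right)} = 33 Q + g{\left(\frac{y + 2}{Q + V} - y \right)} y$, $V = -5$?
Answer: $\frac{1}{57290} \approx 1.7455 \cdot 10^{-5}$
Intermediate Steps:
$U{\left(Q,y \right)} = 17 y + 33 Q$ ($U{\left(Q,y \right)} = 33 Q + 17 y = 17 y + 33 Q$)
$\frac{1}{U{\left(W,272 \right)} + 58639} = \frac{1}{\left(17 \cdot 272 + 33 \left(-181\right)\right) + 58639} = \frac{1}{\left(4624 - 5973\right) + 58639} = \frac{1}{-1349 + 58639} = \frac{1}{57290}$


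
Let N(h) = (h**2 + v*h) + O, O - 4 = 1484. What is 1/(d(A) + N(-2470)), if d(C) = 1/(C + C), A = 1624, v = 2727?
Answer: -3248/2056964895 ≈ -1.5790e-6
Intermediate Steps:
O = 1488 (O = 4 + 1484 = 1488)
d(C) = 1/(2*C)
N(h) = 1488 + h**2 + 2727*h (N(h) = (h**2 + 2727*h) + 1488 = 1488 + h**2 + 2727*h)
1/(d(A) + N(-2470)) = 1/((1/2)/1624 + (1488 + (-2470)**2 + 2727*(-2470))) = 1/((1/2)*(1/1624) + (1488 + 6100900 - 6735690)) = 1/(1/3248 - 633302) = 1/(-2056964895/3248) = -3248/2056964895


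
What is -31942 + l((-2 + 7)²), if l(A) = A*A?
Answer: -31317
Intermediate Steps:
l(A) = A²
-31942 + l((-2 + 7)²) = -31942 + ((-2 + 7)²)² = -31942 + (5²)² = -31942 + 25² = -31942 + 625 = -31317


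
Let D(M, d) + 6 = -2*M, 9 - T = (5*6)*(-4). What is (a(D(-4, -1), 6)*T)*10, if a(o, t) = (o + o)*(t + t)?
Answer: 61920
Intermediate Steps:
T = 129 (T = 9 - 5*6*(-4) = 9 - 30*(-4) = 9 - 1*(-120) = 9 + 120 = 129)
D(M, d) = -6 - 2*M
a(o, t) = 4*o*t (a(o, t) = (2*o)*(2*t) = 4*o*t)
(a(D(-4, -1), 6)*T)*10 = ((4*(-6 - 2*(-4))*6)*129)*10 = ((4*(-6 + 8)*6)*129)*10 = ((4*2*6)*129)*10 = (48*129)*10 = 6192*10 = 61920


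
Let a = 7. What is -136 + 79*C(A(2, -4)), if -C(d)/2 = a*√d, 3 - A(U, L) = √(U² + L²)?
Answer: -136 - 1106*√(3 - 2*√5) ≈ -136.0 - 1341.9*I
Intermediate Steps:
A(U, L) = 3 - √(L² + U²) (A(U, L) = 3 - √(U² + L²) = 3 - √(L² + U²))
C(d) = -14*√d
-136 + 79*C(A(2, -4)) = -136 + 79*(-14*√(3 - √((-4)² + 2²))) = -136 + 79*(-14*√(3 - √(16 + 4))) = -136 + 79*(-14*√(3 - √20)) = -136 + 79*(-14*√(3 - 2*√5)) = -136 - 1106*√(3 - 2*√5)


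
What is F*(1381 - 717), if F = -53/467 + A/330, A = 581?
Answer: 84273884/77055 ≈ 1093.7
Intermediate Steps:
F = 253837/154110 (F = -53/467 + 581/330 = 253837/154110 ≈ 1.6471)
F*(1381 - 717) = 253837*(1381 - 717)/154110 = (253837/154110)*664 = 84273884/77055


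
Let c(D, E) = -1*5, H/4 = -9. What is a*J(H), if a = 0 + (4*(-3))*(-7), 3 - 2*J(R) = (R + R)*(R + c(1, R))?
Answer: -123858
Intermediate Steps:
H = -36 (H = 4*(-9) = -36)
c(D, E) = -5
J(R) = 3/2 - R*(-5 + R) (J(R) = 3/2 - (R + R)*(R - 5)/2 = 3/2 - 2*R*(-5 + R)/2 = 3/2 - R*(-5 + R))
a = 84 (a = 0 - 12*(-7) = 0 + 84 = 84)
a*J(H) = 84*(3/2 - 1*(-36)**2 + 5*(-36)) = 84*(3/2 - 1*1296 - 180) = 84*(3/2 - 1296 - 180) = 84*(-2949/2) = -123858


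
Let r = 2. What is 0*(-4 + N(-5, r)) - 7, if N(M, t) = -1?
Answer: -7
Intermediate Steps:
0*(-4 + N(-5, r)) - 7 = 0*(-4 - 1) - 7 = 0*(-5) - 7 = 0 - 7 = -7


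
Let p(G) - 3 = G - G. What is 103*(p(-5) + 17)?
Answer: 2060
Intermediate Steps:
p(G) = 3 (p(G) = 3 + (G - G) = 3 + 0 = 3)
103*(p(-5) + 17) = 103*(3 + 17) = 103*20 = 2060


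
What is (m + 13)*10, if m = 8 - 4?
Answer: 170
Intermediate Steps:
m = 4
(m + 13)*10 = (4 + 13)*10 = 17*10 = 170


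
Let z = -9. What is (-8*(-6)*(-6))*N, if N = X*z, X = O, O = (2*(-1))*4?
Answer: -20736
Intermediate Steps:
O = -8 (O = -2*4 = -8)
X = -8
N = 72 (N = -8*(-9) = 72)
(-8*(-6)*(-6))*N = (-8*(-6)*(-6))*72 = (48*(-6))*72 = -288*72 = -20736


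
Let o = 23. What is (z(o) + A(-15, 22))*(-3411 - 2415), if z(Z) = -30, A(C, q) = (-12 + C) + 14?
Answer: 250518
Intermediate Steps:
A(C, q) = 2 + C
(z(o) + A(-15, 22))*(-3411 - 2415) = (-30 + (2 - 15))*(-3411 - 2415) = (-30 - 13)*(-5826) = -43*(-5826) = 250518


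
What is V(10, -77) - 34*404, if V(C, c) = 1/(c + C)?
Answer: -920313/67 ≈ -13736.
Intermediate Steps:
V(C, c) = 1/(C + c)
V(10, -77) - 34*404 = 1/(10 - 77) - 34*404 = 1/(-67) - 1*13736 = -1/67 - 13736 = -920313/67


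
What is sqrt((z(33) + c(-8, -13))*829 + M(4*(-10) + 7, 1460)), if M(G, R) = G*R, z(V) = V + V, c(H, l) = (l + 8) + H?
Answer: I*sqrt(4243) ≈ 65.138*I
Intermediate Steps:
c(H, l) = 8 + H + l (c(H, l) = (8 + l) + H = 8 + H + l)
z(V) = 2*V
sqrt((z(33) + c(-8, -13))*829 + M(4*(-10) + 7, 1460)) = sqrt((2*33 + (8 - 8 - 13))*829 + (4*(-10) + 7)*1460) = sqrt((66 - 13)*829 + (-40 + 7)*1460) = sqrt(53*829 - 33*1460) = sqrt(43937 - 48180) = sqrt(-4243) = I*sqrt(4243)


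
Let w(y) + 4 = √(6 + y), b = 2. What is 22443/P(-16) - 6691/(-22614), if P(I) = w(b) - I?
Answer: 380701375/192219 - 22443*√2/68 ≈ 1513.8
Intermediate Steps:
w(y) = -4 + √(6 + y)
P(I) = -4 - I + 2*√2 (P(I) = (-4 + √(6 + 2)) - I = (-4 + √8) - I = (-4 + 2*√2) - I = -4 - I + 2*√2)
22443/P(-16) - 6691/(-22614) = 22443/(-4 - 1*(-16) + 2*√2) - 6691/(-22614) = 22443/(-4 + 16 + 2*√2) - 6691*(-1/22614) = 22443/(12 + 2*√2) + 6691/22614 = 6691/22614 + 22443/(12 + 2*√2)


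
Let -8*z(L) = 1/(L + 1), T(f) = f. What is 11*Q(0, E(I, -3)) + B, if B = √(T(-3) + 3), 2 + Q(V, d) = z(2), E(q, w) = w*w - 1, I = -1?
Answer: -539/24 ≈ -22.458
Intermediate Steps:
E(q, w) = -1 + w² (E(q, w) = w² - 1 = -1 + w²)
z(L) = -1/(8*(1 + L)) (z(L) = -1/(8*(L + 1)) = -1/(8*(1 + L)))
Q(V, d) = -49/24 (Q(V, d) = -2 - 1/(8 + 8*2) = -2 - 1/(8 + 16) = -2 - 1/24 = -49/24)
B = 0 (B = √(-3 + 3) = √0 = 0)
11*Q(0, E(I, -3)) + B = 11*(-49/24) + 0 = -539/24 + 0 = -539/24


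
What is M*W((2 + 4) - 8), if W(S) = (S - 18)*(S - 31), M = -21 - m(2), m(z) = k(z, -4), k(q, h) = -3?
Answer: -11880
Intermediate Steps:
m(z) = -3
M = -18 (M = -21 - 1*(-3) = -21 + 3 = -18)
W(S) = (-31 + S)*(-18 + S) (W(S) = (-18 + S)*(-31 + S) = (-31 + S)*(-18 + S))
M*W((2 + 4) - 8) = -18*(558 + ((2 + 4) - 8)² - 49*((2 + 4) - 8)) = -18*(558 + (6 - 8)² - 49*(6 - 8)) = -18*(558 + (-2)² - 49*(-2)) = -18*(558 + 4 + 98) = -18*660 = -11880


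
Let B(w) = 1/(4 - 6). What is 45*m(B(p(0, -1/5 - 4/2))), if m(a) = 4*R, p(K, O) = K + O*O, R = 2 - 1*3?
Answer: -180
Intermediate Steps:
R = -1 (R = 2 - 3 = -1)
p(K, O) = K + O²
B(w) = -½ (B(w) = 1/(-2) = -½)
m(a) = -4 (m(a) = 4*(-1) = -4)
45*m(B(p(0, -1/5 - 4/2))) = 45*(-4) = -180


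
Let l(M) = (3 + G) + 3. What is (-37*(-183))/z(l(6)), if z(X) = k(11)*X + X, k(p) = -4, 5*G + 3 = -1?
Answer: -11285/26 ≈ -434.04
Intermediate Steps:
G = -⅘ (G = -⅗ + (⅕)*(-1) = -⅗ - ⅕ = -⅘ ≈ -0.80000)
l(M) = 26/5 (l(M) = (3 - ⅘) + 3 = 11/5 + 3 = 26/5)
z(X) = -3*X (z(X) = -4*X + X = -3*X)
(-37*(-183))/z(l(6)) = (-37*(-183))/((-3*26/5)) = 6771/(-78/5) = 6771*(-5/78) = -11285/26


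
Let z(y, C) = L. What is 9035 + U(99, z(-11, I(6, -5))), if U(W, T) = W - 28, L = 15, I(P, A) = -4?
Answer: 9106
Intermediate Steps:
z(y, C) = 15
U(W, T) = -28 + W
9035 + U(99, z(-11, I(6, -5))) = 9035 + (-28 + 99) = 9035 + 71 = 9106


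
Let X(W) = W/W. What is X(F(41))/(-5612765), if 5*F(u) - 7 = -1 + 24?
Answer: -1/5612765 ≈ -1.7817e-7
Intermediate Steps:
F(u) = 6 (F(u) = 7/5 + (-1 + 24)/5 = 7/5 + (⅕)*23 = 7/5 + 23/5 = 6)
X(W) = 1
X(F(41))/(-5612765) = 1/(-5612765) = 1*(-1/5612765) = -1/5612765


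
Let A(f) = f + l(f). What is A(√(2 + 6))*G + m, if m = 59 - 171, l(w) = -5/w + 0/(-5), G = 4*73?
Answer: -112 + 219*√2 ≈ 197.71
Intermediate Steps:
G = 292
l(w) = -5/w (l(w) = -5/w + 0*(-⅕) = -5/w + 0 = -5/w)
m = -112
A(f) = f - 5/f
A(√(2 + 6))*G + m = (√(2 + 6) - 5/√(2 + 6))*292 - 112 = (√8 - 5*√2/4)*292 - 112 = (2*√2 - 5*√2/4)*292 - 112 = (3*√2/4)*292 - 112 = 219*√2 - 112 = -112 + 219*√2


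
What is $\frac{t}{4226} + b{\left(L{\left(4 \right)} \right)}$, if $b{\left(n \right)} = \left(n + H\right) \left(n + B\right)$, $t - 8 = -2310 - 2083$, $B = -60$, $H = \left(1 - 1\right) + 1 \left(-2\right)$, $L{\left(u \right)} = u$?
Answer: $- \frac{477697}{4226} \approx -113.04$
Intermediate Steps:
$H = -2$ ($H = 0 - 2 = -2$)
$t = -4385$ ($t = 8 - 4393 = -4385$)
$b{\left(n \right)} = \left(-60 + n\right) \left(-2 + n\right)$ ($b{\left(n \right)} = \left(n - 2\right) \left(n - 60\right) = \left(-2 + n\right) \left(-60 + n\right) = \left(-60 + n\right) \left(-2 + n\right)$)
$\frac{t}{4226} + b{\left(L{\left(4 \right)} \right)} = - \frac{4385}{4226} + \left(120 + 4^{2} - 248\right) = \left(-4385\right) \frac{1}{4226} + \left(120 + 16 - 248\right) = - \frac{4385}{4226} - 112 = - \frac{477697}{4226}$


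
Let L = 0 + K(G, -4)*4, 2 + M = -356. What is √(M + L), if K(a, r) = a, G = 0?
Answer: I*√358 ≈ 18.921*I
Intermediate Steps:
M = -358 (M = -2 - 356 = -358)
L = 0 (L = 0 + 0*4 = 0 + 0 = 0)
√(M + L) = √(-358 + 0) = √(-358) = I*√358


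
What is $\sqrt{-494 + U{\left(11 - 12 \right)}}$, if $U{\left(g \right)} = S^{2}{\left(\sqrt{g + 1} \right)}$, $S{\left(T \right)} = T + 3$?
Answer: $i \sqrt{485} \approx 22.023 i$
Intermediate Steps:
$S{\left(T \right)} = 3 + T$
$U{\left(g \right)} = \left(3 + \sqrt{1 + g}\right)^{2}$ ($U{\left(g \right)} = \left(3 + \sqrt{g + 1}\right)^{2} = \left(3 + \sqrt{1 + g}\right)^{2}$)
$\sqrt{-494 + U{\left(11 - 12 \right)}} = \sqrt{-494 + \left(3 + \sqrt{1 + \left(11 - 12\right)}\right)^{2}} = \sqrt{-494 + \left(3 + \sqrt{1 - 1}\right)^{2}} = \sqrt{-494 + \left(3 + \sqrt{0}\right)^{2}} = \sqrt{-494 + \left(3 + 0\right)^{2}} = \sqrt{-494 + 3^{2}} = \sqrt{-494 + 9} = \sqrt{-485} = i \sqrt{485}$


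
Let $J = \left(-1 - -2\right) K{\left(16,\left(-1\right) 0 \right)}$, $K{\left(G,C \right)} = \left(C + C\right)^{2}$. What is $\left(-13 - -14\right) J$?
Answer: $0$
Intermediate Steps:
$K{\left(G,C \right)} = 4 C^{2}$ ($K{\left(G,C \right)} = \left(2 C\right)^{2} = 4 C^{2}$)
$J = 0$ ($J = \left(-1 - -2\right) 4 \left(\left(-1\right) 0\right)^{2} = \left(-1 + 2\right) 4 \cdot 0^{2} = 1 \cdot 4 \cdot 0 = 1 \cdot 0 = 0$)
$\left(-13 - -14\right) J = \left(-13 - -14\right) 0 = \left(-13 + 14\right) 0 = 1 \cdot 0 = 0$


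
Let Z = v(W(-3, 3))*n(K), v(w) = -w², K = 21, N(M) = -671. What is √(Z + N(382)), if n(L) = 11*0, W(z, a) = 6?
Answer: I*√671 ≈ 25.904*I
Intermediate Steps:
n(L) = 0
Z = 0 (Z = -1*6²*0 = -1*36*0 = -36*0 = 0)
√(Z + N(382)) = √(0 - 671) = √(-671) = I*√671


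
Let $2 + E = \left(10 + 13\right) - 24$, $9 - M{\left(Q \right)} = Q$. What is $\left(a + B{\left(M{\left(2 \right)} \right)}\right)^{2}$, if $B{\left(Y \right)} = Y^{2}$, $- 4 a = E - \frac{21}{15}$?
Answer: $\frac{251001}{100} \approx 2510.0$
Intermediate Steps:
$M{\left(Q \right)} = 9 - Q$
$E = -3$ ($E = -2 + \left(\left(10 + 13\right) - 24\right) = -2 + \left(23 - 24\right) = -2 - 1 = -3$)
$a = \frac{11}{10}$ ($a = - \frac{-3 - \frac{21}{15}}{4} = - \frac{-3 - 21 \cdot \frac{1}{15}}{4} = - \frac{-3 - \frac{7}{5}}{4} = \left(- \frac{1}{4}\right) \left(- \frac{22}{5}\right) = \frac{11}{10} \approx 1.1$)
$\left(a + B{\left(M{\left(2 \right)} \right)}\right)^{2} = \left(\frac{11}{10} + \left(9 - 2\right)^{2}\right)^{2} = \left(\frac{11}{10} + 7^{2}\right)^{2} = \left(\frac{11}{10} + 49\right)^{2} = \left(\frac{501}{10}\right)^{2} = \frac{251001}{100}$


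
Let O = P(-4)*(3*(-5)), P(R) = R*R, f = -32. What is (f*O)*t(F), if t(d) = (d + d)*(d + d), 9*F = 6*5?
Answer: 1024000/3 ≈ 3.4133e+5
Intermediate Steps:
F = 10/3 (F = (6*5)/9 = (⅑)*30 = 10/3 ≈ 3.3333)
t(d) = 4*d² (t(d) = (2*d)*(2*d) = 4*d²)
P(R) = R²
O = -240 (O = (-4)²*(3*(-5)) = 16*(-15) = -240)
(f*O)*t(F) = (-32*(-240))*(4*(10/3)²) = 7680*(4*(100/9)) = 7680*(400/9) = 1024000/3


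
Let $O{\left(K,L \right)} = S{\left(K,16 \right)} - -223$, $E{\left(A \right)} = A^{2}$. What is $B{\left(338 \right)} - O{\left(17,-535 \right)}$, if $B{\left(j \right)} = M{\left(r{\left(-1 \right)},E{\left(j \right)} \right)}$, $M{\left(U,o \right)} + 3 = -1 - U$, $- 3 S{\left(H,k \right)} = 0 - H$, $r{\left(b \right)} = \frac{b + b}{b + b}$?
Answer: $- \frac{701}{3} \approx -233.67$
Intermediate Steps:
$r{\left(b \right)} = 1$ ($r{\left(b \right)} = \frac{2 b}{2 b} = 2 b \frac{1}{2 b} = 1$)
$S{\left(H,k \right)} = \frac{H}{3}$ ($S{\left(H,k \right)} = - \frac{0 - H}{3} = - \frac{\left(-1\right) H}{3} = \frac{H}{3}$)
$M{\left(U,o \right)} = -4 - U$ ($M{\left(U,o \right)} = -3 - \left(1 + U\right) = -4 - U$)
$B{\left(j \right)} = -5$ ($B{\left(j \right)} = -4 - 1 = -5$)
$O{\left(K,L \right)} = 223 + \frac{K}{3}$ ($O{\left(K,L \right)} = \frac{K}{3} - -223 = \frac{K}{3} + 223 = 223 + \frac{K}{3}$)
$B{\left(338 \right)} - O{\left(17,-535 \right)} = -5 - \left(223 + \frac{1}{3} \cdot 17\right) = -5 - \left(223 + \frac{17}{3}\right) = -5 - \frac{686}{3} = - \frac{701}{3}$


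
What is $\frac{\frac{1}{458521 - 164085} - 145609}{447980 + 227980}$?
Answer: $- \frac{109090411}{506429920} \approx -0.21541$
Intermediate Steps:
$\frac{\frac{1}{458521 - 164085} - 145609}{447980 + 227980} = \frac{\frac{1}{294436} - 145609}{675960} = \left(\frac{1}{294436} - 145609\right) \frac{1}{675960} = \left(- \frac{42872531523}{294436}\right) \frac{1}{675960} = - \frac{109090411}{506429920}$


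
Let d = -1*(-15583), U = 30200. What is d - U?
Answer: -14617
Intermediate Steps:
d = 15583
d - U = 15583 - 1*30200 = 15583 - 30200 = -14617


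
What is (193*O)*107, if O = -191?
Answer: -3944341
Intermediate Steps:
(193*O)*107 = (193*(-191))*107 = -36863*107 = -3944341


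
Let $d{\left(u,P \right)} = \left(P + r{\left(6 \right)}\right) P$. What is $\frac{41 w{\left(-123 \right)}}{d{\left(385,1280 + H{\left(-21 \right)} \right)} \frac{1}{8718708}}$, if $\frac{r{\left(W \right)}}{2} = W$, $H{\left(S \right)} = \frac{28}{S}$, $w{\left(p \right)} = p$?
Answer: $- \frac{98928999999}{3713248} \approx -26642.0$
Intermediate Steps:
$r{\left(W \right)} = 2 W$
$d{\left(u,P \right)} = P \left(12 + P\right)$ ($d{\left(u,P \right)} = \left(P + 2 \cdot 6\right) P = \left(P + 12\right) P = \left(12 + P\right) P = P \left(12 + P\right)$)
$\frac{41 w{\left(-123 \right)}}{d{\left(385,1280 + H{\left(-21 \right)} \right)} \frac{1}{8718708}} = \frac{41 \left(-123\right)}{\left(1280 + \frac{28}{-21}\right) \left(12 + \left(1280 + \frac{28}{-21}\right)\right) \frac{1}{8718708}} = - \frac{5043}{\left(1280 + 28 \left(- \frac{1}{21}\right)\right) \left(12 + \left(1280 + 28 \left(- \frac{1}{21}\right)\right)\right) \frac{1}{8718708}} = - \frac{5043}{\left(1280 - \frac{4}{3}\right) \left(12 + \left(1280 - \frac{4}{3}\right)\right) \frac{1}{8718708}} = - \frac{5043}{\frac{3836 \left(12 + \frac{3836}{3}\right)}{3} \cdot \frac{1}{8718708}} = - \frac{5043}{\frac{3836}{3} \cdot \frac{3872}{3} \cdot \frac{1}{8718708}} = - \frac{5043}{\frac{14852992}{9} \cdot \frac{1}{8718708}} = - \frac{5043}{\frac{3713248}{19617093}} = \left(-5043\right) \frac{19617093}{3713248} = - \frac{98928999999}{3713248}$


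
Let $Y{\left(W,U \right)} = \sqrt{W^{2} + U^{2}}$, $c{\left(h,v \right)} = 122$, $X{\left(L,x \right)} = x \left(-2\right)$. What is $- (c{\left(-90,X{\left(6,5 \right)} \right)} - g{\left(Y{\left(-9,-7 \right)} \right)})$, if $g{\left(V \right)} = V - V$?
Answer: $-122$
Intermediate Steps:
$X{\left(L,x \right)} = - 2 x$
$Y{\left(W,U \right)} = \sqrt{U^{2} + W^{2}}$
$g{\left(V \right)} = 0$
$- (c{\left(-90,X{\left(6,5 \right)} \right)} - g{\left(Y{\left(-9,-7 \right)} \right)}) = - (122 - 0) = - (122 + 0) = \left(-1\right) 122 = -122$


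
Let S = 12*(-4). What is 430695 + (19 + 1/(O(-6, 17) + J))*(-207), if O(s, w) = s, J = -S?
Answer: 5974599/14 ≈ 4.2676e+5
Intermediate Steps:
S = -48
J = 48 (J = -1*(-48) = 48)
430695 + (19 + 1/(O(-6, 17) + J))*(-207) = 430695 + (19 + 1/(-6 + 48))*(-207) = 430695 + (19 + 1/42)*(-207) = 430695 + (799/42)*(-207) = 430695 - 55131/14 = 5974599/14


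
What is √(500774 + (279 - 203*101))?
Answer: 5*√19222 ≈ 693.22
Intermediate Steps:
√(500774 + (279 - 203*101)) = √(500774 + (279 - 20503)) = √(500774 - 20224) = √480550 = 5*√19222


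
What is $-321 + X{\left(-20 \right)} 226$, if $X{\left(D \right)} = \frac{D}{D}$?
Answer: $-95$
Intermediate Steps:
$X{\left(D \right)} = 1$
$-321 + X{\left(-20 \right)} 226 = -321 + 1 \cdot 226 = -321 + 226 = -95$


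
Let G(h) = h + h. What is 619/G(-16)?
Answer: -619/32 ≈ -19.344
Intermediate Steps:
G(h) = 2*h
619/G(-16) = 619/((2*(-16))) = 619/(-32) = 619*(-1/32) = -619/32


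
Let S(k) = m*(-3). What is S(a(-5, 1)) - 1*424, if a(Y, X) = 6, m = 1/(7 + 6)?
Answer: -5515/13 ≈ -424.23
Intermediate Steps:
m = 1/13 ≈ 0.076923
S(k) = -3/13 (S(k) = (1/13)*(-3) = -3/13)
S(a(-5, 1)) - 1*424 = -3/13 - 1*424 = -3/13 - 424 = -5515/13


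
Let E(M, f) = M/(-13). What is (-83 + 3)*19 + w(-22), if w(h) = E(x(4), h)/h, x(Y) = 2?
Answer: -217359/143 ≈ -1520.0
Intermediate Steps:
E(M, f) = -M/13 (E(M, f) = M*(-1/13) = -M/13)
w(h) = -2/(13*h) (w(h) = (-1/13*2)/h = -2/(13*h))
(-83 + 3)*19 + w(-22) = (-83 + 3)*19 - 2/13/(-22) = -80*19 - 2/13*(-1/22) = -1520 + 1/143 = -217359/143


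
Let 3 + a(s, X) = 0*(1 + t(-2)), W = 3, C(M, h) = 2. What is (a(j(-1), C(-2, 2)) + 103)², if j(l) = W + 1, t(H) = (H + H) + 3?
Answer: 10000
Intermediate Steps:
t(H) = 3 + 2*H (t(H) = 2*H + 3 = 3 + 2*H)
j(l) = 4 (j(l) = 3 + 1 = 4)
a(s, X) = -3 (a(s, X) = -3 + 0*(1 + (3 + 2*(-2))) = -3 + 0*(1 + (3 - 4)) = -3 + 0*(1 - 1) = -3 + 0*0 = -3 + 0 = -3)
(a(j(-1), C(-2, 2)) + 103)² = (-3 + 103)² = 100² = 10000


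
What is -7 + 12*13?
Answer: 149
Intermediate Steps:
-7 + 12*13 = -7 + 156 = 149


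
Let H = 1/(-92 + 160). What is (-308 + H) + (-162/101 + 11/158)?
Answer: -167936687/542572 ≈ -309.52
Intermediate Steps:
H = 1/68 ≈ 0.014706
(-308 + H) + (-162/101 + 11/158) = (-308 + 1/68) + (-162/101 + 11/158) = -20943/68 + (-162*1/101 + 11*(1/158)) = -20943/68 + (-162/101 + 11/158) = -20943/68 - 24485/15958 = -167936687/542572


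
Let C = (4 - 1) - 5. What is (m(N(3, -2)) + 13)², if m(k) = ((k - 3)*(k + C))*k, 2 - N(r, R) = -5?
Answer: 23409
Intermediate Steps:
N(r, R) = 7 (N(r, R) = 2 - 1*(-5) = 2 + 5 = 7)
C = -2 (C = 3 - 5 = -2)
m(k) = k*(-3 + k)*(-2 + k) (m(k) = ((k - 3)*(k - 2))*k = ((-3 + k)*(-2 + k))*k = k*(-3 + k)*(-2 + k))
(m(N(3, -2)) + 13)² = (7*(6 + 7² - 5*7) + 13)² = (7*(6 + 49 - 35) + 13)² = (7*20 + 13)² = (140 + 13)² = 153² = 23409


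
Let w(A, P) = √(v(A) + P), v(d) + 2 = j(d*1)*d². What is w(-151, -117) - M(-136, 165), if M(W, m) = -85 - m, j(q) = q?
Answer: 250 + I*√3443070 ≈ 250.0 + 1855.6*I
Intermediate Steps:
v(d) = -2 + d³ (v(d) = -2 + (d*1)*d² = -2 + d*d² = -2 + d³)
w(A, P) = √(-2 + P + A³) (w(A, P) = √((-2 + A³) + P) = √(-2 + P + A³))
w(-151, -117) - M(-136, 165) = √(-2 - 117 + (-151)³) - (-85 - 1*165) = √(-2 - 117 - 3442951) - (-85 - 165) = √(-3443070) - 1*(-250) = I*√3443070 + 250 = 250 + I*√3443070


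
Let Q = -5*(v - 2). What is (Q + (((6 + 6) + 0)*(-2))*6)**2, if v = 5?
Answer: 25281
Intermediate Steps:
Q = -15 (Q = -5*(5 - 2) = -5*3 = -15)
(Q + (((6 + 6) + 0)*(-2))*6)**2 = (-15 + (((6 + 6) + 0)*(-2))*6)**2 = (-15 + ((12 + 0)*(-2))*6)**2 = (-15 + (12*(-2))*6)**2 = (-15 - 24*6)**2 = (-15 - 144)**2 = (-159)**2 = 25281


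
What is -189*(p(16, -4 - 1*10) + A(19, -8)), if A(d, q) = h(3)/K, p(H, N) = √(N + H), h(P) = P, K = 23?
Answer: -567/23 - 189*√2 ≈ -291.94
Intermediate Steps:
p(H, N) = √(H + N)
A(d, q) = 3/23
-189*(p(16, -4 - 1*10) + A(19, -8)) = -189*(√(16 + (-4 - 1*10)) + 3/23) = -189*(√(16 + (-4 - 10)) + 3/23) = -189*(√(16 - 14) + 3/23) = -189*(√2 + 3/23) = -189*(3/23 + √2) = -567/23 - 189*√2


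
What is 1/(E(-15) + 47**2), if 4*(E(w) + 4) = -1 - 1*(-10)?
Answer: 4/8829 ≈ 0.00045305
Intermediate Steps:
E(w) = -7/4 (E(w) = -4 + (-1 - 1*(-10))/4 = -4 + (-1 + 10)/4 = -4 + (1/4)*9 = -4 + 9/4 = -7/4)
1/(E(-15) + 47**2) = 1/(-7/4 + 47**2) = 1/(-7/4 + 2209) = 1/(8829/4) = 4/8829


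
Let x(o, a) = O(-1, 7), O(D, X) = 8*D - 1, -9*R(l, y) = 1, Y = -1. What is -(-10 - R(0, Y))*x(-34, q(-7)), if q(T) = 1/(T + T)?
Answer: -89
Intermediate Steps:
R(l, y) = -1/9 (R(l, y) = -1/9*1 = -1/9)
O(D, X) = -1 + 8*D
q(T) = 1/(2*T)
x(o, a) = -9 (x(o, a) = -1 + 8*(-1) = -1 - 8 = -9)
-(-10 - R(0, Y))*x(-34, q(-7)) = -(-10 - 1*(-1/9))*(-9) = -(-10 + 1/9)*(-9) = -(-89)*(-9)/9 = -1*89 = -89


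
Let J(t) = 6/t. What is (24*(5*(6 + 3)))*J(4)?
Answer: 1620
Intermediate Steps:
(24*(5*(6 + 3)))*J(4) = (24*(5*(6 + 3)))*(6/4) = (24*(5*9))*(6*(¼)) = (24*45)*(3/2) = 1080*(3/2) = 1620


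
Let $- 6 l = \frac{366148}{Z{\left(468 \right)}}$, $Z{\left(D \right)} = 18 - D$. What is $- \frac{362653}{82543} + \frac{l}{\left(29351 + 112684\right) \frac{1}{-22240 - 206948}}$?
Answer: $- \frac{588817824640411}{2637898876125} \approx -223.21$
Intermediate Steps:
$l = \frac{91537}{675}$ ($l = - \frac{366148 \frac{1}{18 - 468}}{6} = - \frac{366148 \frac{1}{-450}}{6} = - \frac{366148 \left(- \frac{1}{450}\right)}{6} = \left(- \frac{1}{6}\right) \left(- \frac{183074}{225}\right) = \frac{91537}{675} \approx 135.61$)
$- \frac{362653}{82543} + \frac{l}{\left(29351 + 112684\right) \frac{1}{-22240 - 206948}} = - \frac{362653}{82543} + \frac{91537}{675 \frac{29351 + 112684}{-22240 - 206948}} = \left(-362653\right) \frac{1}{82543} + \frac{91537}{675 \frac{142035}{-229188}} = - \frac{362653}{82543} + \frac{91537}{675 \cdot 142035 \left(- \frac{1}{229188}\right)} = - \frac{362653}{82543} + \frac{91537}{675 \left(- \frac{47345}{76396}\right)} = - \frac{362653}{82543} + \frac{91537}{675} \left(- \frac{76396}{47345}\right) = - \frac{362653}{82543} - \frac{6993060652}{31957875} = - \frac{588817824640411}{2637898876125}$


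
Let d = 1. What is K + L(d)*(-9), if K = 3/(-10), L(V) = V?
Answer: -93/10 ≈ -9.3000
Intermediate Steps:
K = -3/10 (K = 3*(-1/10) = -3/10 ≈ -0.30000)
K + L(d)*(-9) = -3/10 + 1*(-9) = -3/10 - 9 = -93/10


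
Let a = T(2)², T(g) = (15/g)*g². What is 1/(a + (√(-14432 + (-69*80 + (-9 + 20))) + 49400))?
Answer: 50300/2530109941 - 17*I*√69/2530109941 ≈ 1.9881e-5 - 5.5813e-8*I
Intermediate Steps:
T(g) = 15*g
a = 900 (a = (15*2)² = 30² = 900)
1/(a + (√(-14432 + (-69*80 + (-9 + 20))) + 49400)) = 1/(900 + (√(-14432 + (-69*80 + (-9 + 20))) + 49400)) = 1/(900 + (√(-14432 + (-5520 + 11)) + 49400)) = 1/(900 + (√(-14432 - 5509) + 49400)) = 1/(900 + (√(-19941) + 49400)) = 1/(900 + (17*I*√69 + 49400)) = 1/(900 + (49400 + 17*I*√69)) = 1/(50300 + 17*I*√69)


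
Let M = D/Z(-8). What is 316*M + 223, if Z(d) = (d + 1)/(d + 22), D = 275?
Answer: -173577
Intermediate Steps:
Z(d) = (1 + d)/(22 + d)
M = -550 (M = 275/(((1 - 8)/(22 - 8))) = 275/((-7/14)) = 275/(((1/14)*(-7))) = 275/(-1/2) = 275*(-2) = -550)
316*M + 223 = 316*(-550) + 223 = -173800 + 223 = -173577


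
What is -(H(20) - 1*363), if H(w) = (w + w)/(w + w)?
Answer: 362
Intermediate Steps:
H(w) = 1 (H(w) = (2*w)/((2*w)) = (2*w)*(1/(2*w)) = 1)
-(H(20) - 1*363) = -(1 - 1*363) = -(1 - 363) = -1*(-362) = 362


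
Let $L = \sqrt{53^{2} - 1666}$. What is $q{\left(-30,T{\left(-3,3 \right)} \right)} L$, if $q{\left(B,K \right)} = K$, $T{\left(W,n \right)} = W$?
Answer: $- 9 \sqrt{127} \approx -101.42$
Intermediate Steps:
$L = 3 \sqrt{127}$ ($L = \sqrt{2809 - 1666} = \sqrt{1143} = 3 \sqrt{127} \approx 33.808$)
$q{\left(-30,T{\left(-3,3 \right)} \right)} L = - 3 \cdot 3 \sqrt{127} = - 9 \sqrt{127}$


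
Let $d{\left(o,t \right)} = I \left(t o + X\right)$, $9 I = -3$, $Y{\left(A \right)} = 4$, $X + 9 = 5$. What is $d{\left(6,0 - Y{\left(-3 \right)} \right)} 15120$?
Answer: $141120$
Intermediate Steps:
$X = -4$ ($X = -9 + 5 = -4$)
$I = - \frac{1}{3}$ ($I = \frac{1}{9} \left(-3\right) = - \frac{1}{3} \approx -0.33333$)
$d{\left(o,t \right)} = \frac{4}{3} - \frac{o t}{3}$ ($d{\left(o,t \right)} = - \frac{t o - 4}{3} = - \frac{o t - 4}{3} = - \frac{-4 + o t}{3} = \frac{4}{3} - \frac{o t}{3}$)
$d{\left(6,0 - Y{\left(-3 \right)} \right)} 15120 = \left(\frac{4}{3} - 2 \left(0 - 4\right)\right) 15120 = \left(\frac{4}{3} - 2 \left(-4\right)\right) 15120 = \left(\frac{4}{3} + 8\right) 15120 = \frac{28}{3} \cdot 15120 = 141120$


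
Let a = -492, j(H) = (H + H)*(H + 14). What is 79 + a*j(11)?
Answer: -270521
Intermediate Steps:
j(H) = 2*H*(14 + H) (j(H) = (2*H)*(14 + H) = 2*H*(14 + H))
79 + a*j(11) = 79 - 984*11*(14 + 11) = 79 - 984*11*25 = 79 - 492*550 = 79 - 270600 = -270521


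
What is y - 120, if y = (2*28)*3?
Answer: 48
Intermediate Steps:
y = 168 (y = 56*3 = 168)
y - 120 = 168 - 120 = 48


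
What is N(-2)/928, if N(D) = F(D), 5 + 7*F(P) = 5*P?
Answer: -15/6496 ≈ -0.0023091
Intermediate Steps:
F(P) = -5/7 + 5*P/7 (F(P) = -5/7 + (5*P)/7 = -5/7 + 5*P/7)
N(D) = -5/7 + 5*D/7
N(-2)/928 = (-5/7 + (5/7)*(-2))/928 = (-5/7 - 10/7)*(1/928) = -15/7*1/928 = -15/6496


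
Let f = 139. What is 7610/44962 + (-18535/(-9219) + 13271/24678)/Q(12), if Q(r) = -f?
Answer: 35764544769797/236975225945346 ≈ 0.15092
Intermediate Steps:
Q(r) = -139 (Q(r) = -1*139 = -139)
7610/44962 + (-18535/(-9219) + 13271/24678)/Q(12) = 7610/44962 + (-18535/(-9219) + 13271/24678)/(-139) = 7610*(1/44962) + (-18535*(-1/9219) + 13271*(1/24678))*(-1/139) = 3805/22481 + (18535/9219 + 13271/24678)*(-1/139) = 3805/22481 + (193250693/75835494)*(-1/139) = 3805/22481 - 193250693/10541133666 = 35764544769797/236975225945346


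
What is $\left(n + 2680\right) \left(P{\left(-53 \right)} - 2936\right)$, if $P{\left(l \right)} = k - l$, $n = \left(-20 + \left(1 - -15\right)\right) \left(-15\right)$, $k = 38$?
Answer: $-7795300$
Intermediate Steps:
$n = 60$ ($n = \left(-20 + \left(1 + 15\right)\right) \left(-15\right) = \left(-20 + 16\right) \left(-15\right) = \left(-4\right) \left(-15\right) = 60$)
$P{\left(l \right)} = 38 - l$
$\left(n + 2680\right) \left(P{\left(-53 \right)} - 2936\right) = \left(60 + 2680\right) \left(\left(38 - -53\right) - 2936\right) = 2740 \left(\left(38 + 53\right) - 2936\right) = 2740 \left(91 - 2936\right) = 2740 \left(-2845\right) = -7795300$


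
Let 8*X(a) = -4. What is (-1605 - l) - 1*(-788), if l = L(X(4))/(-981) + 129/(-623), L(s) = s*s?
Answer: -1996773865/2444652 ≈ -816.79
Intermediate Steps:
X(a) = -½ (X(a) = (⅛)*(-4) = -½)
L(s) = s²
l = -506819/2444652 (l = (-½)²/(-981) + 129/(-623) = (¼)*(-1/981) + 129*(-1/623) = -1/3924 - 129/623 = -506819/2444652 ≈ -0.20732)
(-1605 - l) - 1*(-788) = (-1605 - 1*(-506819/2444652)) - 1*(-788) = (-1605 + 506819/2444652) + 788 = -3923159641/2444652 + 788 = -1996773865/2444652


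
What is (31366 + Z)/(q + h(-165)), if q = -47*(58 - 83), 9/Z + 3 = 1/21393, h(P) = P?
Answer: 2012814611/64819780 ≈ 31.052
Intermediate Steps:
Z = -192537/64178 (Z = 9/(-3 + 1/21393) = 9/(-64178/21393) = 9*(-21393/64178) = -192537/64178 ≈ -3.0000)
q = 1175 (q = -47*(-25) = 1175)
(31366 + Z)/(q + h(-165)) = (31366 - 192537/64178)/(1175 - 165) = (2012814611/64178)/1010 = (2012814611/64178)*(1/1010) = 2012814611/64819780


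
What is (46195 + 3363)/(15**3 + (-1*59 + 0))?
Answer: 24779/1658 ≈ 14.945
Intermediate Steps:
(46195 + 3363)/(15**3 + (-1*59 + 0)) = 49558/(3375 + (-59 + 0)) = 49558/(3375 - 59) = 49558/3316 = 49558*(1/3316) = 24779/1658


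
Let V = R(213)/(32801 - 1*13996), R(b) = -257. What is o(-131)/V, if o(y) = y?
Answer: 2463455/257 ≈ 9585.4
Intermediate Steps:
V = -257/18805 (V = -257/(32801 - 1*13996) = -257/(32801 - 13996) = -257/18805 ≈ -0.013667)
o(-131)/V = -131/(-257/18805) = -131*(-18805/257) = 2463455/257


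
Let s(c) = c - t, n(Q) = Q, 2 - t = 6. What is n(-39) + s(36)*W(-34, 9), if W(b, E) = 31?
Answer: 1201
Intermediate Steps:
t = -4 (t = 2 - 1*6 = 2 - 6 = -4)
s(c) = 4 + c (s(c) = c - 1*(-4) = c + 4 = 4 + c)
n(-39) + s(36)*W(-34, 9) = -39 + (4 + 36)*31 = -39 + 40*31 = -39 + 1240 = 1201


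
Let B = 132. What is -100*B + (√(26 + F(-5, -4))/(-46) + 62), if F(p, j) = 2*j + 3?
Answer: -13138 - √21/46 ≈ -13138.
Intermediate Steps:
F(p, j) = 3 + 2*j
-100*B + (√(26 + F(-5, -4))/(-46) + 62) = -100*132 + (√(26 + (3 + 2*(-4)))/(-46) + 62) = -13200 + (√(26 + (3 - 8))*(-1/46) + 62) = -13200 + (√(26 - 5)*(-1/46) + 62) = -13200 + (√21*(-1/46) + 62) = -13200 + (-√21/46 + 62) = -13200 + (62 - √21/46) = -13138 - √21/46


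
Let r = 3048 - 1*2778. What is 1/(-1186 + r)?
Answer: -1/916 ≈ -0.0010917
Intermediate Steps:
r = 270 (r = 3048 - 2778 = 270)
1/(-1186 + r) = 1/(-1186 + 270) = 1/(-916) = -1/916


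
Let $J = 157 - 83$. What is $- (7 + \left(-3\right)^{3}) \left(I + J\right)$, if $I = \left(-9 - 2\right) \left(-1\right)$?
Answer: $1700$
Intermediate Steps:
$I = 11$ ($I = \left(-9 + \left(-4 + 2\right)\right) \left(-1\right) = \left(-9 - 2\right) \left(-1\right) = \left(-11\right) \left(-1\right) = 11$)
$J = 74$
$- (7 + \left(-3\right)^{3}) \left(I + J\right) = - (7 + \left(-3\right)^{3}) \left(11 + 74\right) = - (7 - 27) 85 = \left(-1\right) \left(-20\right) 85 = 20 \cdot 85 = 1700$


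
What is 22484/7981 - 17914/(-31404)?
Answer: 424529585/125317662 ≈ 3.3876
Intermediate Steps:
22484/7981 - 17914/(-31404) = 22484*(1/7981) - 17914*(-1/31404) = 22484/7981 + 8957/15702 = 424529585/125317662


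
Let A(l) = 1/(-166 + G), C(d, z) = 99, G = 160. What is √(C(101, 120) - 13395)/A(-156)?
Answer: -24*I*√831 ≈ -691.85*I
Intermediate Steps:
A(l) = -⅙ (A(l) = 1/(-166 + 160) = 1/(-6) = -⅙)
√(C(101, 120) - 13395)/A(-156) = √(99 - 13395)/(-⅙) = √(-13296)*(-6) = (4*I*√831)*(-6) = -24*I*√831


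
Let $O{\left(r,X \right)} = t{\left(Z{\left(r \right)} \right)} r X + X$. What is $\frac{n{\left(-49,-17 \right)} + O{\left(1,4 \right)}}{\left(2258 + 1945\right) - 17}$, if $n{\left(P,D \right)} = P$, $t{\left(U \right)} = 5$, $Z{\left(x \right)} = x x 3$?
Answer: $- \frac{25}{4186} \approx -0.0059723$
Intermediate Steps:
$Z{\left(x \right)} = 3 x^{2}$ ($Z{\left(x \right)} = x^{2} \cdot 3 = 3 x^{2}$)
$O{\left(r,X \right)} = X + 5 X r$ ($O{\left(r,X \right)} = 5 r X + X = 5 X r + X = X + 5 X r$)
$\frac{n{\left(-49,-17 \right)} + O{\left(1,4 \right)}}{\left(2258 + 1945\right) - 17} = \frac{-49 + 4 \left(1 + 5 \cdot 1\right)}{\left(2258 + 1945\right) - 17} = \frac{-49 + 4 \left(1 + 5\right)}{4203 - 17} = \frac{-49 + 4 \cdot 6}{4186} = \left(-49 + 24\right) \frac{1}{4186} = \left(-25\right) \frac{1}{4186} = - \frac{25}{4186}$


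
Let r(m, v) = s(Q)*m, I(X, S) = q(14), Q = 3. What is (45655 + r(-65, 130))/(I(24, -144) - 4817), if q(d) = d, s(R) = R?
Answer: -45460/4803 ≈ -9.4649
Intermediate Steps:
I(X, S) = 14
r(m, v) = 3*m
(45655 + r(-65, 130))/(I(24, -144) - 4817) = (45655 + 3*(-65))/(14 - 4817) = (45655 - 195)/(-4803) = 45460*(-1/4803) = -45460/4803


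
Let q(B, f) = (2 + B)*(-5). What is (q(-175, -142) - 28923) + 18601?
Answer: -9457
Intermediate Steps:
q(B, f) = -10 - 5*B
(q(-175, -142) - 28923) + 18601 = ((-10 - 5*(-175)) - 28923) + 18601 = ((-10 + 875) - 28923) + 18601 = (865 - 28923) + 18601 = -28058 + 18601 = -9457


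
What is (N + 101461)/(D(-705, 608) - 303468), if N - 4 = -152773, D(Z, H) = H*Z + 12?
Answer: 12827/183024 ≈ 0.070084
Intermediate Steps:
D(Z, H) = 12 + H*Z
N = -152769 (N = 4 - 152773 = -152769)
(N + 101461)/(D(-705, 608) - 303468) = (-152769 + 101461)/((12 + 608*(-705)) - 303468) = -51308/((12 - 428640) - 303468) = -51308/(-428628 - 303468) = -51308/(-732096) = -51308*(-1/732096) = 12827/183024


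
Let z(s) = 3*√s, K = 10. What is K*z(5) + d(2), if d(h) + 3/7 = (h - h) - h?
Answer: -17/7 + 30*√5 ≈ 64.653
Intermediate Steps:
d(h) = -3/7 - h (d(h) = -3/7 + ((h - h) - h) = -3/7 + (0 - h) = -3/7 - h)
K*z(5) + d(2) = 10*(3*√5) + (-3/7 - 1*2) = 30*√5 + (-3/7 - 2) = 30*√5 - 17/7 = -17/7 + 30*√5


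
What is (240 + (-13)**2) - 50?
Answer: 359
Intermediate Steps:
(240 + (-13)**2) - 50 = (240 + 169) - 50 = 409 - 50 = 359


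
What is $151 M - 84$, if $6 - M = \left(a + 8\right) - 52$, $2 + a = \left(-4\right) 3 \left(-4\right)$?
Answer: $520$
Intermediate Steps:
$a = 46$ ($a = -2 + \left(-4\right) 3 \left(-4\right) = -2 - -48 = -2 + 48 = 46$)
$M = 4$ ($M = 6 - \left(\left(46 + 8\right) - 52\right) = 6 - \left(54 - 52\right) = 6 - 2 = 4$)
$151 M - 84 = 151 \cdot 4 - 84 = 604 - 84 = 520$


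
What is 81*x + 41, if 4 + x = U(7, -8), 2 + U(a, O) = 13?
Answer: 608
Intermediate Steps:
U(a, O) = 11 (U(a, O) = -2 + 13 = 11)
x = 7 (x = -4 + 11 = 7)
81*x + 41 = 81*7 + 41 = 567 + 41 = 608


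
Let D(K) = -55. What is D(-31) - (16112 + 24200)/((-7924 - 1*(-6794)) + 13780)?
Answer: -368031/6325 ≈ -58.187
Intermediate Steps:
D(-31) - (16112 + 24200)/((-7924 - 1*(-6794)) + 13780) = -55 - (16112 + 24200)/((-7924 - 1*(-6794)) + 13780) = -55 - 40312/((-7924 + 6794) + 13780) = -55 - 40312/(-1130 + 13780) = -55 - 40312/12650 = -55 - 1*20156/6325 = -55 - 20156/6325 = -368031/6325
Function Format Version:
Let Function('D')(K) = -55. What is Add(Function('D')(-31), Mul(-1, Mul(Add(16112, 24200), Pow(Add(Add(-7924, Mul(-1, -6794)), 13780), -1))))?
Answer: Rational(-368031, 6325) ≈ -58.187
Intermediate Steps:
Add(Function('D')(-31), Mul(-1, Mul(Add(16112, 24200), Pow(Add(Add(-7924, Mul(-1, -6794)), 13780), -1)))) = Add(-55, Mul(-1, Mul(Add(16112, 24200), Pow(Add(Add(-7924, Mul(-1, -6794)), 13780), -1)))) = Add(-55, Mul(-1, Mul(40312, Pow(Add(Add(-7924, 6794), 13780), -1)))) = Add(-55, Mul(-1, Mul(40312, Pow(Add(-1130, 13780), -1)))) = Add(-55, Mul(-1, Mul(40312, Pow(12650, -1)))) = Add(-55, Mul(-1, Mul(40312, Rational(1, 12650)))) = Add(-55, Mul(-1, Rational(20156, 6325))) = Add(-55, Rational(-20156, 6325)) = Rational(-368031, 6325)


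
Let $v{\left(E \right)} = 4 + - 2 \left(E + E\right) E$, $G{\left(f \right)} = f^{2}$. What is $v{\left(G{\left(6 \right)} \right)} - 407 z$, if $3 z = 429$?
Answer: $-63381$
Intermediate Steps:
$z = 143$ ($z = \frac{1}{3} \cdot 429 = 143$)
$v{\left(E \right)} = 4 - 4 E^{2}$ ($v{\left(E \right)} = 4 + - 2 \cdot 2 E E = 4 + - 4 E E = 4 - 4 E^{2}$)
$v{\left(G{\left(6 \right)} \right)} - 407 z = \left(4 - 4 \left(6^{2}\right)^{2}\right) - 58201 = \left(4 - 4 \cdot 36^{2}\right) - 58201 = \left(4 - 5184\right) - 58201 = -5180 - 58201 = -63381$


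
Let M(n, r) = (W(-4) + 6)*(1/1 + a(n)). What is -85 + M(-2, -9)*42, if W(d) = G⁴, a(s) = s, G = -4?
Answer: -11089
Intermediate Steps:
W(d) = 256 (W(d) = (-4)⁴ = 256)
M(n, r) = 262 + 262*n (M(n, r) = (256 + 6)*(1/1 + n) = 262*(1 + n) = 262 + 262*n)
-85 + M(-2, -9)*42 = -85 + (262 + 262*(-2))*42 = -85 + (262 - 524)*42 = -85 - 262*42 = -85 - 11004 = -11089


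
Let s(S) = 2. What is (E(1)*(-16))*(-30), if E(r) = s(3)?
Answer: 960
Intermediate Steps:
E(r) = 2
(E(1)*(-16))*(-30) = (2*(-16))*(-30) = -32*(-30) = 960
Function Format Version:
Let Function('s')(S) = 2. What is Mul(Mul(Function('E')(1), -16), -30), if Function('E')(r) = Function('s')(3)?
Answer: 960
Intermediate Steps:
Function('E')(r) = 2
Mul(Mul(Function('E')(1), -16), -30) = Mul(Mul(2, -16), -30) = Mul(-32, -30) = 960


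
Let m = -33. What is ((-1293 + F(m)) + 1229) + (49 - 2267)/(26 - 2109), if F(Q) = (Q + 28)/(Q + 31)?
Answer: -251773/4166 ≈ -60.435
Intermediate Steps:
F(Q) = (28 + Q)/(31 + Q)
((-1293 + F(m)) + 1229) + (49 - 2267)/(26 - 2109) = ((-1293 + (28 - 33)/(31 - 33)) + 1229) + (49 - 2267)/(26 - 2109) = ((-1293 - 5/(-2)) + 1229) - 2218/(-2083) = ((-1293 - ½*(-5)) + 1229) - 2218*(-1/2083) = ((-1293 + 5/2) + 1229) + 2218/2083 = (-2581/2 + 1229) + 2218/2083 = -123/2 + 2218/2083 = -251773/4166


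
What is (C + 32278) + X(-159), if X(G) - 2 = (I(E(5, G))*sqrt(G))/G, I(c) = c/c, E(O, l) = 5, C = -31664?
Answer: 616 - I*sqrt(159)/159 ≈ 616.0 - 0.079305*I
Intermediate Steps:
I(c) = 1
X(G) = 2 + 1/sqrt(G) (X(G) = 2 + (1*sqrt(G))/G = 2 + sqrt(G)/G = 2 + 1/sqrt(G))
(C + 32278) + X(-159) = (-31664 + 32278) + (2 + 1/sqrt(-159)) = 614 + (2 - I*sqrt(159)/159) = 616 - I*sqrt(159)/159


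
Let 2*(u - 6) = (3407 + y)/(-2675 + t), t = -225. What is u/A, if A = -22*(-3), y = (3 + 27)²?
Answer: 30493/382800 ≈ 0.079658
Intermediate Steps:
y = 900 (y = 30² = 900)
u = 30493/5800 (u = 6 + ((3407 + 900)/(-2675 - 225))/2 = 6 + (4307/(-2900))/2 = 6 + (4307*(-1/2900))/2 = 6 + (½)*(-4307/2900) = 6 - 4307/5800 = 30493/5800 ≈ 5.2574)
A = 66
u/A = (30493/5800)/66 = (30493/5800)*(1/66) = 30493/382800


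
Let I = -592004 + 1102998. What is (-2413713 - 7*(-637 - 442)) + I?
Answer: -1895166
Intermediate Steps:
I = 510994
(-2413713 - 7*(-637 - 442)) + I = (-2413713 - 7*(-637 - 442)) + 510994 = (-2413713 - 7*(-1079)) + 510994 = (-2413713 - 1*(-7553)) + 510994 = (-2413713 + 7553) + 510994 = -2406160 + 510994 = -1895166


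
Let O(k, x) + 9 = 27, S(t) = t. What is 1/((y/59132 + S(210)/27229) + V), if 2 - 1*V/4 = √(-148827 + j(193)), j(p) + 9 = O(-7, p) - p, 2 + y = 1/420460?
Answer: 3669986975150212392714977770320/1092717464850107232940600960746064921 + 1833233916915787432738501657600*I*√149011/1092717464850107232940600960746064921 ≈ 3.3586e-6 + 0.00064762*I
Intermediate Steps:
y = -840919/420460 (y = -2 + 1/420460 = -840919/420460 ≈ -2.0000)
O(k, x) = 18 (O(k, x) = -9 + 27 = 18)
j(p) = 9 - p (j(p) = -9 + (18 - p) = 9 - p)
V = 8 - 4*I*√149011 (V = 8 - 4*√(-148827 + (9 - 1*193)) = 8 - 4*√(-148827 + (9 - 193)) = 8 - 4*√(-148827 - 184) = 8 - 4*I*√149011 ≈ 8.0 - 1544.1*I)
1/((y/59132 + S(210)/27229) + V) = 1/((-840919/420460/59132 + 210/27229) + (8 - 4*I*√149011)) = 1/((-840919/420460*1/59132 + 210*(1/27229)) + (8 - 4*I*√149011)) = 1/((-840919/24862640720 + 210/27229) + (8 - 4*I*√149011)) = 1/(5198257167749/676984844164880 + (8 - 4*I*√149011)) = 1/(5421077010486789/676984844164880 - 4*I*√149011)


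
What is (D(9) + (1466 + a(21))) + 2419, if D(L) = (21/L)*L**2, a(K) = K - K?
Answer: 4074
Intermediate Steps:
a(K) = 0
D(L) = 21*L
(D(9) + (1466 + a(21))) + 2419 = (21*9 + (1466 + 0)) + 2419 = (189 + 1466) + 2419 = 1655 + 2419 = 4074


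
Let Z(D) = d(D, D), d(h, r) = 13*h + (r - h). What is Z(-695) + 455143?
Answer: 446108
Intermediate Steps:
d(h, r) = r + 12*h
Z(D) = 13*D (Z(D) = D + 12*D = 13*D)
Z(-695) + 455143 = 13*(-695) + 455143 = -9035 + 455143 = 446108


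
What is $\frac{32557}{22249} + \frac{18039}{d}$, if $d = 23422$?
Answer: $\frac{166271395}{74445154} \approx 2.2335$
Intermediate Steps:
$\frac{32557}{22249} + \frac{18039}{d} = \frac{32557}{22249} + \frac{18039}{23422} = 32557 \cdot \frac{1}{22249} + 18039 \cdot \frac{1}{23422} = \frac{32557}{22249} + \frac{2577}{3346} = \frac{166271395}{74445154}$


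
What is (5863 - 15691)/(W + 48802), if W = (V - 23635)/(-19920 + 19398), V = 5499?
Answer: -1282554/6373195 ≈ -0.20124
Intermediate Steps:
W = 9068/261 (W = (5499 - 23635)/(-19920 + 19398) = -18136/(-522) = -18136*(-1/522) = 9068/261 ≈ 34.743)
(5863 - 15691)/(W + 48802) = (5863 - 15691)/(9068/261 + 48802) = -9828/12746390/261 = -9828*261/12746390 = -1282554/6373195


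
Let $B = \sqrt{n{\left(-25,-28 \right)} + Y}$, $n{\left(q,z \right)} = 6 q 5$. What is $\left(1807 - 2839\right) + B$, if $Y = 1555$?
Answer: $-1032 + \sqrt{805} \approx -1003.6$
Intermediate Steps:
$n{\left(q,z \right)} = 30 q$
$B = \sqrt{805}$ ($B = \sqrt{30 \left(-25\right) + 1555} = \sqrt{-750 + 1555} = \sqrt{805} \approx 28.373$)
$\left(1807 - 2839\right) + B = \left(1807 - 2839\right) + \sqrt{805} = -1032 + \sqrt{805}$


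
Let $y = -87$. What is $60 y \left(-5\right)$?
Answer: $26100$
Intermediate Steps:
$60 y \left(-5\right) = 60 \left(-87\right) \left(-5\right) = \left(-5220\right) \left(-5\right) = 26100$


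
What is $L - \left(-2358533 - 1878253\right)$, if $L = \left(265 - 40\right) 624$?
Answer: $4377186$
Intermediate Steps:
$L = 140400$ ($L = 225 \cdot 624 = 140400$)
$L - \left(-2358533 - 1878253\right) = 140400 - \left(-2358533 - 1878253\right) = 140400 - -4236786 = 140400 + 4236786 = 4377186$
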